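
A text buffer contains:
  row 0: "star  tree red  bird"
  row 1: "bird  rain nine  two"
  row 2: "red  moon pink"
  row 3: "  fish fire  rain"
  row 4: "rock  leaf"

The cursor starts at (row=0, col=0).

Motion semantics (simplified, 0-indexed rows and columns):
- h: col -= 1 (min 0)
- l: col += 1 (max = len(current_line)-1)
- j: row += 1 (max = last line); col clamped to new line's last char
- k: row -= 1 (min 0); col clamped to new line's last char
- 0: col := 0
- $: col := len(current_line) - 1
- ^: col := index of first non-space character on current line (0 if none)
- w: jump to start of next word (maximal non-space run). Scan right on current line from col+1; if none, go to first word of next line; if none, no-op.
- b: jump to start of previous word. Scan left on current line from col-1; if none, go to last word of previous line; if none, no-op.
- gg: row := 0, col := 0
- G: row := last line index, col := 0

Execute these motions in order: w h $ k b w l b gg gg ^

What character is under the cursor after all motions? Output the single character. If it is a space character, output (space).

After 1 (w): row=0 col=6 char='t'
After 2 (h): row=0 col=5 char='_'
After 3 ($): row=0 col=19 char='d'
After 4 (k): row=0 col=19 char='d'
After 5 (b): row=0 col=16 char='b'
After 6 (w): row=1 col=0 char='b'
After 7 (l): row=1 col=1 char='i'
After 8 (b): row=1 col=0 char='b'
After 9 (gg): row=0 col=0 char='s'
After 10 (gg): row=0 col=0 char='s'
After 11 (^): row=0 col=0 char='s'

Answer: s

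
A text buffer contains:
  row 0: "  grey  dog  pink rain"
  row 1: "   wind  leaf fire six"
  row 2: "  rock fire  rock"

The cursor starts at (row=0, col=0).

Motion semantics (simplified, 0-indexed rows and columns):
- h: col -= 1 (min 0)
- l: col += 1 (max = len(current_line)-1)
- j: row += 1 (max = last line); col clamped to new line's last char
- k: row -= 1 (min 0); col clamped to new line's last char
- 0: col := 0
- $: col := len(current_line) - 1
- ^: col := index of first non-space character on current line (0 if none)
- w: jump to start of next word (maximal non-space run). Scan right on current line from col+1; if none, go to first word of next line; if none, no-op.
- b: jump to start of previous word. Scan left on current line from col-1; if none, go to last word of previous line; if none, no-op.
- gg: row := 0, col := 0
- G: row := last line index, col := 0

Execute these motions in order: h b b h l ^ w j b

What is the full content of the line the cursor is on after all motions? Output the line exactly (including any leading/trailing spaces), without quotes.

Answer:    wind  leaf fire six

Derivation:
After 1 (h): row=0 col=0 char='_'
After 2 (b): row=0 col=0 char='_'
After 3 (b): row=0 col=0 char='_'
After 4 (h): row=0 col=0 char='_'
After 5 (l): row=0 col=1 char='_'
After 6 (^): row=0 col=2 char='g'
After 7 (w): row=0 col=8 char='d'
After 8 (j): row=1 col=8 char='_'
After 9 (b): row=1 col=3 char='w'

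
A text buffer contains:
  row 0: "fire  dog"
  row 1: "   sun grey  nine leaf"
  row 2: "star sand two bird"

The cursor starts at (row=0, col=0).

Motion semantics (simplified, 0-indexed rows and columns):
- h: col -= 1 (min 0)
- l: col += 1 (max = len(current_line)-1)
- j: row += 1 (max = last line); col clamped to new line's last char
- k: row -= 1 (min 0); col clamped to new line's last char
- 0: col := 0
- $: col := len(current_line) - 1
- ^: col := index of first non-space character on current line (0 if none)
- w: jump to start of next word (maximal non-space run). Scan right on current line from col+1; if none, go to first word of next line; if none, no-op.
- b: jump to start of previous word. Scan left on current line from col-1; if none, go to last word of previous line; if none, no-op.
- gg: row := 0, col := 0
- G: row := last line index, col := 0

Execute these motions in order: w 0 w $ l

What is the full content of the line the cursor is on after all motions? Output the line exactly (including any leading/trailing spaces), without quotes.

Answer: fire  dog

Derivation:
After 1 (w): row=0 col=6 char='d'
After 2 (0): row=0 col=0 char='f'
After 3 (w): row=0 col=6 char='d'
After 4 ($): row=0 col=8 char='g'
After 5 (l): row=0 col=8 char='g'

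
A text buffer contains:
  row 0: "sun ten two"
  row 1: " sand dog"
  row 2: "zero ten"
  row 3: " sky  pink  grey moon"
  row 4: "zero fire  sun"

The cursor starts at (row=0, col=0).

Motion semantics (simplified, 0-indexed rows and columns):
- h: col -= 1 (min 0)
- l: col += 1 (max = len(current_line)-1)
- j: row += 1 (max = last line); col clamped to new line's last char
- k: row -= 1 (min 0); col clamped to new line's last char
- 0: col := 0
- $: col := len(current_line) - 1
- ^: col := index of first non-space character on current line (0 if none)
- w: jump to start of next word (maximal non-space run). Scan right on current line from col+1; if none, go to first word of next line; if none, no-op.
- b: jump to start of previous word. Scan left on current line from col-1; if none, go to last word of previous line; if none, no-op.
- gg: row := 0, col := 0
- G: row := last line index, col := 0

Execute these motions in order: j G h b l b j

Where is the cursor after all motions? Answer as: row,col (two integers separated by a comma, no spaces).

Answer: 4,13

Derivation:
After 1 (j): row=1 col=0 char='_'
After 2 (G): row=4 col=0 char='z'
After 3 (h): row=4 col=0 char='z'
After 4 (b): row=3 col=17 char='m'
After 5 (l): row=3 col=18 char='o'
After 6 (b): row=3 col=17 char='m'
After 7 (j): row=4 col=13 char='n'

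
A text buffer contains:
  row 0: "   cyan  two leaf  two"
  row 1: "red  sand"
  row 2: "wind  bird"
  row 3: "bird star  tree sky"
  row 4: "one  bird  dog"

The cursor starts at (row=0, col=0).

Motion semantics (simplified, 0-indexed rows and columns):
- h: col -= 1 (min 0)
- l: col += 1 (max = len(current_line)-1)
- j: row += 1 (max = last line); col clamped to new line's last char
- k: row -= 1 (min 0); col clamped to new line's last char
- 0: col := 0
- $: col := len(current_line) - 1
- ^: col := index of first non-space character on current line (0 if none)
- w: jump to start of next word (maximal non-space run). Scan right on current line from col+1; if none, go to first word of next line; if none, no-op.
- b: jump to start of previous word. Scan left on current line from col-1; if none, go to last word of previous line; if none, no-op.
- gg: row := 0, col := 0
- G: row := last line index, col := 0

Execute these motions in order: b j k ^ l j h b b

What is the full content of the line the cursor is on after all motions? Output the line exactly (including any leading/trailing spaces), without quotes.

Answer:    cyan  two leaf  two

Derivation:
After 1 (b): row=0 col=0 char='_'
After 2 (j): row=1 col=0 char='r'
After 3 (k): row=0 col=0 char='_'
After 4 (^): row=0 col=3 char='c'
After 5 (l): row=0 col=4 char='y'
After 6 (j): row=1 col=4 char='_'
After 7 (h): row=1 col=3 char='_'
After 8 (b): row=1 col=0 char='r'
After 9 (b): row=0 col=19 char='t'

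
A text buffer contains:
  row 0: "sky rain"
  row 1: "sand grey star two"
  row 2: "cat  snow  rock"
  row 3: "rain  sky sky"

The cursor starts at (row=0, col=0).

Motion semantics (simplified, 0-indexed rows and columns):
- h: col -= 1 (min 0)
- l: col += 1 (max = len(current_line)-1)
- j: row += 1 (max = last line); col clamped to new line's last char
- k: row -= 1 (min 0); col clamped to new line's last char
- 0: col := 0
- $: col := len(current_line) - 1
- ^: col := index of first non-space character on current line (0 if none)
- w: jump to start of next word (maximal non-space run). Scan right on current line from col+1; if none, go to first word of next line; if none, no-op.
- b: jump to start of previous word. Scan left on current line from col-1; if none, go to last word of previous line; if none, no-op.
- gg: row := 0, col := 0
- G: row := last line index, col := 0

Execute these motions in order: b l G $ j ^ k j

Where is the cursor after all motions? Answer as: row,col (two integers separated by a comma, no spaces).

Answer: 3,0

Derivation:
After 1 (b): row=0 col=0 char='s'
After 2 (l): row=0 col=1 char='k'
After 3 (G): row=3 col=0 char='r'
After 4 ($): row=3 col=12 char='y'
After 5 (j): row=3 col=12 char='y'
After 6 (^): row=3 col=0 char='r'
After 7 (k): row=2 col=0 char='c'
After 8 (j): row=3 col=0 char='r'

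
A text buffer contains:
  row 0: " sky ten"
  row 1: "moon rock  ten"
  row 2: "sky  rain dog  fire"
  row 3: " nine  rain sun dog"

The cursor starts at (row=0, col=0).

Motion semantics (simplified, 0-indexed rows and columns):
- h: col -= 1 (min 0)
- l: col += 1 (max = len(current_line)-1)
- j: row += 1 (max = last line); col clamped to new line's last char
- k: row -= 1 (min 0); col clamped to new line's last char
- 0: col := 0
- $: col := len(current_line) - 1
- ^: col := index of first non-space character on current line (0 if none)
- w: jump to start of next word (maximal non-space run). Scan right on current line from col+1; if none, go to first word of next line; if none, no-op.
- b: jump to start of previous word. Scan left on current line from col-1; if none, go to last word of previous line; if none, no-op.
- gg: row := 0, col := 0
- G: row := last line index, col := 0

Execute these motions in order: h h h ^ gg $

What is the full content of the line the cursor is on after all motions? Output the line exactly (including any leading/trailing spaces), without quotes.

After 1 (h): row=0 col=0 char='_'
After 2 (h): row=0 col=0 char='_'
After 3 (h): row=0 col=0 char='_'
After 4 (^): row=0 col=1 char='s'
After 5 (gg): row=0 col=0 char='_'
After 6 ($): row=0 col=7 char='n'

Answer:  sky ten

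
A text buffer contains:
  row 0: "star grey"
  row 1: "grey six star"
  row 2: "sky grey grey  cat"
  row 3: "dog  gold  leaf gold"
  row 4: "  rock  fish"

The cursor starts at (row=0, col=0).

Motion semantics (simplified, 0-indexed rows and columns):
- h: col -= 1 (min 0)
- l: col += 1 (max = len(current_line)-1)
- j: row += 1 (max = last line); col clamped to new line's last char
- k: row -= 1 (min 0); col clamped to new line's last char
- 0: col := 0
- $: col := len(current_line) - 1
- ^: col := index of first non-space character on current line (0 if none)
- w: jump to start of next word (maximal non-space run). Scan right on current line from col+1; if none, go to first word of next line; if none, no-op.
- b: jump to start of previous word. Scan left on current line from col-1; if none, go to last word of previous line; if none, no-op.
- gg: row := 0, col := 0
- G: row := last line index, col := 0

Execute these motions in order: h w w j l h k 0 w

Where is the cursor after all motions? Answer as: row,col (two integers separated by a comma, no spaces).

After 1 (h): row=0 col=0 char='s'
After 2 (w): row=0 col=5 char='g'
After 3 (w): row=1 col=0 char='g'
After 4 (j): row=2 col=0 char='s'
After 5 (l): row=2 col=1 char='k'
After 6 (h): row=2 col=0 char='s'
After 7 (k): row=1 col=0 char='g'
After 8 (0): row=1 col=0 char='g'
After 9 (w): row=1 col=5 char='s'

Answer: 1,5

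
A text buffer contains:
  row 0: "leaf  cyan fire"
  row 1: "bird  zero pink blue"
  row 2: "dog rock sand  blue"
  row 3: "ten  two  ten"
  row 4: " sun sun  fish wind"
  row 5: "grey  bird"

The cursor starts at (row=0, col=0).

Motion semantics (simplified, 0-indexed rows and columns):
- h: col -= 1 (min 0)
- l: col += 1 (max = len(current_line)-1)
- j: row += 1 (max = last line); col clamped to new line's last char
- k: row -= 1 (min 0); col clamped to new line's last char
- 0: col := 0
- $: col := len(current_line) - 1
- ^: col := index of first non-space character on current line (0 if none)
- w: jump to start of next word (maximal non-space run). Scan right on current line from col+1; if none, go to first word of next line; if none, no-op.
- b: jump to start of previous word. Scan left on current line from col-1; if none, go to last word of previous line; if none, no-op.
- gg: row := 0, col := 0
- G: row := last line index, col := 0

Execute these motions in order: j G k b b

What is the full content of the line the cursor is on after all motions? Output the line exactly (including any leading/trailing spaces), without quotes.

After 1 (j): row=1 col=0 char='b'
After 2 (G): row=5 col=0 char='g'
After 3 (k): row=4 col=0 char='_'
After 4 (b): row=3 col=10 char='t'
After 5 (b): row=3 col=5 char='t'

Answer: ten  two  ten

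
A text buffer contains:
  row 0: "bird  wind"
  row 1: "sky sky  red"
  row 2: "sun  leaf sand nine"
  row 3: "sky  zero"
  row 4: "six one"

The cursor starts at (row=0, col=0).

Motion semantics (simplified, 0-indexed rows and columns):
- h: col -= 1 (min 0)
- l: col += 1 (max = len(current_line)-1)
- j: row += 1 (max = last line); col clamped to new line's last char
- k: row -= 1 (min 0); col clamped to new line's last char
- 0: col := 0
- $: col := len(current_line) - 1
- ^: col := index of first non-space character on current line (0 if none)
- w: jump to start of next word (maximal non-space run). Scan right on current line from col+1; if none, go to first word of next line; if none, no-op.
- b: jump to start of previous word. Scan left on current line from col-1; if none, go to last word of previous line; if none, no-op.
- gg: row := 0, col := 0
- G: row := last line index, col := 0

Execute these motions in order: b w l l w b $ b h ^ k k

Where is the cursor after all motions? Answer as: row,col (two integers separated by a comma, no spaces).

After 1 (b): row=0 col=0 char='b'
After 2 (w): row=0 col=6 char='w'
After 3 (l): row=0 col=7 char='i'
After 4 (l): row=0 col=8 char='n'
After 5 (w): row=1 col=0 char='s'
After 6 (b): row=0 col=6 char='w'
After 7 ($): row=0 col=9 char='d'
After 8 (b): row=0 col=6 char='w'
After 9 (h): row=0 col=5 char='_'
After 10 (^): row=0 col=0 char='b'
After 11 (k): row=0 col=0 char='b'
After 12 (k): row=0 col=0 char='b'

Answer: 0,0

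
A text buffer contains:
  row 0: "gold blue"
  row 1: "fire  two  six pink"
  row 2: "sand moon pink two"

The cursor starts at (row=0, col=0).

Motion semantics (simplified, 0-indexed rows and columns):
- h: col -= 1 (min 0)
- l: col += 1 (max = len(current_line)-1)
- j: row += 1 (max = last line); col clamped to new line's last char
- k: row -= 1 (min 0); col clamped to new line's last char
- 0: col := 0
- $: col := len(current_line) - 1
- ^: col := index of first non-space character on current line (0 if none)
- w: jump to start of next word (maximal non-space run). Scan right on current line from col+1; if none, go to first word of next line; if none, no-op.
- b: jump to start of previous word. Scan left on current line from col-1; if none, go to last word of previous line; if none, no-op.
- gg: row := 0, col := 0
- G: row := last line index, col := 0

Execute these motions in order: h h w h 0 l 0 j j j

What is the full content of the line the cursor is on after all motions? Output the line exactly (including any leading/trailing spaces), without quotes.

Answer: sand moon pink two

Derivation:
After 1 (h): row=0 col=0 char='g'
After 2 (h): row=0 col=0 char='g'
After 3 (w): row=0 col=5 char='b'
After 4 (h): row=0 col=4 char='_'
After 5 (0): row=0 col=0 char='g'
After 6 (l): row=0 col=1 char='o'
After 7 (0): row=0 col=0 char='g'
After 8 (j): row=1 col=0 char='f'
After 9 (j): row=2 col=0 char='s'
After 10 (j): row=2 col=0 char='s'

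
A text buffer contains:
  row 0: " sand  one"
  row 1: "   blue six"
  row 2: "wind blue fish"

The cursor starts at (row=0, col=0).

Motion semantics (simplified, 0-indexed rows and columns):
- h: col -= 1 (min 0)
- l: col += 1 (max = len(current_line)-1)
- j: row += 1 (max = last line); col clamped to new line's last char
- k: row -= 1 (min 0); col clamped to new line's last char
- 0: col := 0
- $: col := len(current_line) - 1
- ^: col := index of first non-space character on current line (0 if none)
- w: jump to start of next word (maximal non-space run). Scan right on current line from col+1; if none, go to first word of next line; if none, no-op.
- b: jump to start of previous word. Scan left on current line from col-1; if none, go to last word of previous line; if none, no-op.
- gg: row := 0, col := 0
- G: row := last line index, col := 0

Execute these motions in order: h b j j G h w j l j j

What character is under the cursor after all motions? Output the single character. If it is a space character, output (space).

Answer: l

Derivation:
After 1 (h): row=0 col=0 char='_'
After 2 (b): row=0 col=0 char='_'
After 3 (j): row=1 col=0 char='_'
After 4 (j): row=2 col=0 char='w'
After 5 (G): row=2 col=0 char='w'
After 6 (h): row=2 col=0 char='w'
After 7 (w): row=2 col=5 char='b'
After 8 (j): row=2 col=5 char='b'
After 9 (l): row=2 col=6 char='l'
After 10 (j): row=2 col=6 char='l'
After 11 (j): row=2 col=6 char='l'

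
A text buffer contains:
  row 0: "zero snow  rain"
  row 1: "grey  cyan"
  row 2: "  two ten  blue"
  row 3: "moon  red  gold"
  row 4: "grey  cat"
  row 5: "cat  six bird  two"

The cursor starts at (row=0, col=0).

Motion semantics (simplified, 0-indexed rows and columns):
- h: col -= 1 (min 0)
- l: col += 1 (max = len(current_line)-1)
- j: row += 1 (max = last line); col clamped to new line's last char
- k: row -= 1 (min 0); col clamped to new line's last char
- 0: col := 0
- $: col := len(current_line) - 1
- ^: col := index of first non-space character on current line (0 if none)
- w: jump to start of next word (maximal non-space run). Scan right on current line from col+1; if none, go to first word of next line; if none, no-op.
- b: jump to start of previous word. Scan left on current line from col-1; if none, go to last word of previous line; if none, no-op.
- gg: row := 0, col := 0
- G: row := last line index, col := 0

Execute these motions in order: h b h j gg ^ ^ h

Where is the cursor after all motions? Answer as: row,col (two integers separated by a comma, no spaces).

After 1 (h): row=0 col=0 char='z'
After 2 (b): row=0 col=0 char='z'
After 3 (h): row=0 col=0 char='z'
After 4 (j): row=1 col=0 char='g'
After 5 (gg): row=0 col=0 char='z'
After 6 (^): row=0 col=0 char='z'
After 7 (^): row=0 col=0 char='z'
After 8 (h): row=0 col=0 char='z'

Answer: 0,0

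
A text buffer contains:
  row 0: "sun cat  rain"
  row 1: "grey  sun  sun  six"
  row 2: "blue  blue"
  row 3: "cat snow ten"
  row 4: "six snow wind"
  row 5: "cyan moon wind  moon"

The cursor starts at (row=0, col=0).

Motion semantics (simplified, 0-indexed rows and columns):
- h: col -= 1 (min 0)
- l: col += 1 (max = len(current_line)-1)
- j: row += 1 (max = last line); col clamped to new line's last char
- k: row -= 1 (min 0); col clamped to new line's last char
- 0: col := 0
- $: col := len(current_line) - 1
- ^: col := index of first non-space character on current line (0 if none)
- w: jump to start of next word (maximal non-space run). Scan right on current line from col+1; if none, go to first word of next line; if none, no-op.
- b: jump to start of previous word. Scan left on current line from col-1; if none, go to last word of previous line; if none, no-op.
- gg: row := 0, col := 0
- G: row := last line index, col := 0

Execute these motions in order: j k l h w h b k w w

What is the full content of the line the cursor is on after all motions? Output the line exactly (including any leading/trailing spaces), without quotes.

After 1 (j): row=1 col=0 char='g'
After 2 (k): row=0 col=0 char='s'
After 3 (l): row=0 col=1 char='u'
After 4 (h): row=0 col=0 char='s'
After 5 (w): row=0 col=4 char='c'
After 6 (h): row=0 col=3 char='_'
After 7 (b): row=0 col=0 char='s'
After 8 (k): row=0 col=0 char='s'
After 9 (w): row=0 col=4 char='c'
After 10 (w): row=0 col=9 char='r'

Answer: sun cat  rain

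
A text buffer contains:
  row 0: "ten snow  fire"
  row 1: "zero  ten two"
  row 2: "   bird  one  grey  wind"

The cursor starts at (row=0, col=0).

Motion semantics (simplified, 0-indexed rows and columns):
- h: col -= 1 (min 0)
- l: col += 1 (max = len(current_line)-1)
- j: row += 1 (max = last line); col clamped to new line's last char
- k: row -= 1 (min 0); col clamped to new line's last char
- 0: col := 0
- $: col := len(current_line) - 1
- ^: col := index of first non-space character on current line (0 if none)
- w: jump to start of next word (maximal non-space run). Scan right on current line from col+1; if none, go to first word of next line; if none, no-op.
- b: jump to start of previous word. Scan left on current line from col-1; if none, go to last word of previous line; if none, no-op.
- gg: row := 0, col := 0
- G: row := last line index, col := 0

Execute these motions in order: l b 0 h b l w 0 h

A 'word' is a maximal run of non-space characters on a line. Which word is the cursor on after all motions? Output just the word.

After 1 (l): row=0 col=1 char='e'
After 2 (b): row=0 col=0 char='t'
After 3 (0): row=0 col=0 char='t'
After 4 (h): row=0 col=0 char='t'
After 5 (b): row=0 col=0 char='t'
After 6 (l): row=0 col=1 char='e'
After 7 (w): row=0 col=4 char='s'
After 8 (0): row=0 col=0 char='t'
After 9 (h): row=0 col=0 char='t'

Answer: ten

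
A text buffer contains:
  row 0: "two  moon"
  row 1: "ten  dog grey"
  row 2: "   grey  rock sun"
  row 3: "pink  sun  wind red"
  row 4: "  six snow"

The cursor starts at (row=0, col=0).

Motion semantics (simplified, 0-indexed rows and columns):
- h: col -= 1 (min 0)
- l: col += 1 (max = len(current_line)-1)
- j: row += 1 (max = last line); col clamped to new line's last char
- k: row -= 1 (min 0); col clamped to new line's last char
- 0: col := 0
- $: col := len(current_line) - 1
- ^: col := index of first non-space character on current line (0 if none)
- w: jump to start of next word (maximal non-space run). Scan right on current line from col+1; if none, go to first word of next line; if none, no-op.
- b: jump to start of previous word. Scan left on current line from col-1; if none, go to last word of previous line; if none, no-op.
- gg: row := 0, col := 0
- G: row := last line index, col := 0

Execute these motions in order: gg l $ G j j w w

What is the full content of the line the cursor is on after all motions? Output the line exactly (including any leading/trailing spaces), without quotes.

After 1 (gg): row=0 col=0 char='t'
After 2 (l): row=0 col=1 char='w'
After 3 ($): row=0 col=8 char='n'
After 4 (G): row=4 col=0 char='_'
After 5 (j): row=4 col=0 char='_'
After 6 (j): row=4 col=0 char='_'
After 7 (w): row=4 col=2 char='s'
After 8 (w): row=4 col=6 char='s'

Answer:   six snow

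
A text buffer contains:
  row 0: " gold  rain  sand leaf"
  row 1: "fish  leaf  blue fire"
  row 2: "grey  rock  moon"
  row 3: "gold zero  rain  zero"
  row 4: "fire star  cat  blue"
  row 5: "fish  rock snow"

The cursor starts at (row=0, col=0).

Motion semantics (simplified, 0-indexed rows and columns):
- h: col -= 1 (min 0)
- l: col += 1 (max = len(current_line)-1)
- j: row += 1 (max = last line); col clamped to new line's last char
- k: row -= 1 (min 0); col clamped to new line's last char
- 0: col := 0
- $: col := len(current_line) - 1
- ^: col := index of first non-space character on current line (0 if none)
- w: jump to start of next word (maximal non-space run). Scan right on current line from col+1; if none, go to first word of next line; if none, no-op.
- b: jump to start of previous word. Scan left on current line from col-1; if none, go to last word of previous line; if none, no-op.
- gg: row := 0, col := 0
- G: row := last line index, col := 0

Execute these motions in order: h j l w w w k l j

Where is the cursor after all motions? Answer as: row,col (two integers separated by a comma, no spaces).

Answer: 1,18

Derivation:
After 1 (h): row=0 col=0 char='_'
After 2 (j): row=1 col=0 char='f'
After 3 (l): row=1 col=1 char='i'
After 4 (w): row=1 col=6 char='l'
After 5 (w): row=1 col=12 char='b'
After 6 (w): row=1 col=17 char='f'
After 7 (k): row=0 col=17 char='_'
After 8 (l): row=0 col=18 char='l'
After 9 (j): row=1 col=18 char='i'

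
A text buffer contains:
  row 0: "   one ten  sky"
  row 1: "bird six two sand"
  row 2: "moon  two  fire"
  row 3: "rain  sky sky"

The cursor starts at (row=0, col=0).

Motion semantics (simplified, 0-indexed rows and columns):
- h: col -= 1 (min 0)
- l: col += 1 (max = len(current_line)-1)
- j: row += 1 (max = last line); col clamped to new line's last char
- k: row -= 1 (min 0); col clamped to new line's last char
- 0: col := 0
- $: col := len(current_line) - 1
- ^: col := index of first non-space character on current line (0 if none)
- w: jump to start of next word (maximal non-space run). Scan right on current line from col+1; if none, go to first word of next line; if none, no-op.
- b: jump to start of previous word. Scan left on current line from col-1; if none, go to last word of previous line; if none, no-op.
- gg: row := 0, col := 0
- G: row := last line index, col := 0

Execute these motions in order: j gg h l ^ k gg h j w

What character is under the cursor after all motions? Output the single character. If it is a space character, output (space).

Answer: s

Derivation:
After 1 (j): row=1 col=0 char='b'
After 2 (gg): row=0 col=0 char='_'
After 3 (h): row=0 col=0 char='_'
After 4 (l): row=0 col=1 char='_'
After 5 (^): row=0 col=3 char='o'
After 6 (k): row=0 col=3 char='o'
After 7 (gg): row=0 col=0 char='_'
After 8 (h): row=0 col=0 char='_'
After 9 (j): row=1 col=0 char='b'
After 10 (w): row=1 col=5 char='s'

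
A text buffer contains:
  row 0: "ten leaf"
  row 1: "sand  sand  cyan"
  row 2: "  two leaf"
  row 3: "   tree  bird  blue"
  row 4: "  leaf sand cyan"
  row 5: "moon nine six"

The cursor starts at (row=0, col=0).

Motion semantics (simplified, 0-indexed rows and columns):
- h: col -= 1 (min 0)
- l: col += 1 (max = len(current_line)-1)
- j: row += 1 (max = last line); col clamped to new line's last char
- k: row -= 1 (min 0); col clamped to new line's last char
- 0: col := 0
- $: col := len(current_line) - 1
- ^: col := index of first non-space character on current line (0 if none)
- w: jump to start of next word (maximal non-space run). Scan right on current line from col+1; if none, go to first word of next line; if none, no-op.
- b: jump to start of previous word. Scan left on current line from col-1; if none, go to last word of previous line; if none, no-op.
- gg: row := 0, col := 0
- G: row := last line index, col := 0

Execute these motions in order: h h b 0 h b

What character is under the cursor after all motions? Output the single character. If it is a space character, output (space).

After 1 (h): row=0 col=0 char='t'
After 2 (h): row=0 col=0 char='t'
After 3 (b): row=0 col=0 char='t'
After 4 (0): row=0 col=0 char='t'
After 5 (h): row=0 col=0 char='t'
After 6 (b): row=0 col=0 char='t'

Answer: t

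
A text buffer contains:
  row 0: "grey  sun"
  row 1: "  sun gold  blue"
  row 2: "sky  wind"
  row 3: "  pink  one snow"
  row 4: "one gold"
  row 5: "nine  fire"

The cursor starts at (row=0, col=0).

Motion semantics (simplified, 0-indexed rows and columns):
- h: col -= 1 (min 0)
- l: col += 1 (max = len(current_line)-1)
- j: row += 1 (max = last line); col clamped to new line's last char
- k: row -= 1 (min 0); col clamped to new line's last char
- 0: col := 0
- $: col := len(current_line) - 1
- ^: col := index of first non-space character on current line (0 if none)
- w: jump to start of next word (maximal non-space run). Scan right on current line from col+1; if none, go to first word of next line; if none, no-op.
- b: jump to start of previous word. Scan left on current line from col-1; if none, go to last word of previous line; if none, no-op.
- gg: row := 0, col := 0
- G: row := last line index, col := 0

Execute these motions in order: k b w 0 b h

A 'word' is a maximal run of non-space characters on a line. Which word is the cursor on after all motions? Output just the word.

Answer: grey

Derivation:
After 1 (k): row=0 col=0 char='g'
After 2 (b): row=0 col=0 char='g'
After 3 (w): row=0 col=6 char='s'
After 4 (0): row=0 col=0 char='g'
After 5 (b): row=0 col=0 char='g'
After 6 (h): row=0 col=0 char='g'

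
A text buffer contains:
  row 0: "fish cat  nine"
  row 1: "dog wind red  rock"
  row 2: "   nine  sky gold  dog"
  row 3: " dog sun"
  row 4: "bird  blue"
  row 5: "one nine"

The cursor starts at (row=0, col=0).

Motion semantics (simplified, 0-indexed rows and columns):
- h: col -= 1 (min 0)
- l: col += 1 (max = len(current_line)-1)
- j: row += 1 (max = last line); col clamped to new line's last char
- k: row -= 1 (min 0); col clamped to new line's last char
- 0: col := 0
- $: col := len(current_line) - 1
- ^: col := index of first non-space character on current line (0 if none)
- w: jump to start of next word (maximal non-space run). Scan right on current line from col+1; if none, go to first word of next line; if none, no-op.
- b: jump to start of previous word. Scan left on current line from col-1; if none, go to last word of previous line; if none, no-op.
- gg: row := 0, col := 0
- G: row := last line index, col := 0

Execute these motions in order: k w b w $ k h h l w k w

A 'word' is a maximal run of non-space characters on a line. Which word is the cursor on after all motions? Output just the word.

After 1 (k): row=0 col=0 char='f'
After 2 (w): row=0 col=5 char='c'
After 3 (b): row=0 col=0 char='f'
After 4 (w): row=0 col=5 char='c'
After 5 ($): row=0 col=13 char='e'
After 6 (k): row=0 col=13 char='e'
After 7 (h): row=0 col=12 char='n'
After 8 (h): row=0 col=11 char='i'
After 9 (l): row=0 col=12 char='n'
After 10 (w): row=1 col=0 char='d'
After 11 (k): row=0 col=0 char='f'
After 12 (w): row=0 col=5 char='c'

Answer: cat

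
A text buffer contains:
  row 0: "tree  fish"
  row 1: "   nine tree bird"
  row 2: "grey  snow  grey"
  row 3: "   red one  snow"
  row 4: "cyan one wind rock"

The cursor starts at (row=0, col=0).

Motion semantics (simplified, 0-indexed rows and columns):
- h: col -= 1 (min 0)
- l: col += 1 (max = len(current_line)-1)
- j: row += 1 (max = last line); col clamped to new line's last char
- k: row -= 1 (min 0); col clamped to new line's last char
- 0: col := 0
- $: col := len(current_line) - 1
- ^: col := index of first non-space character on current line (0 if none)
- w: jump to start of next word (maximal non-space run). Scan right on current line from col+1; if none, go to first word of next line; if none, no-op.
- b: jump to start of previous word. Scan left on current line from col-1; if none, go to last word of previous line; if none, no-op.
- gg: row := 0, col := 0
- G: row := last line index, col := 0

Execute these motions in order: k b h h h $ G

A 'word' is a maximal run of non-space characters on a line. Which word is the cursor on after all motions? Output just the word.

After 1 (k): row=0 col=0 char='t'
After 2 (b): row=0 col=0 char='t'
After 3 (h): row=0 col=0 char='t'
After 4 (h): row=0 col=0 char='t'
After 5 (h): row=0 col=0 char='t'
After 6 ($): row=0 col=9 char='h'
After 7 (G): row=4 col=0 char='c'

Answer: cyan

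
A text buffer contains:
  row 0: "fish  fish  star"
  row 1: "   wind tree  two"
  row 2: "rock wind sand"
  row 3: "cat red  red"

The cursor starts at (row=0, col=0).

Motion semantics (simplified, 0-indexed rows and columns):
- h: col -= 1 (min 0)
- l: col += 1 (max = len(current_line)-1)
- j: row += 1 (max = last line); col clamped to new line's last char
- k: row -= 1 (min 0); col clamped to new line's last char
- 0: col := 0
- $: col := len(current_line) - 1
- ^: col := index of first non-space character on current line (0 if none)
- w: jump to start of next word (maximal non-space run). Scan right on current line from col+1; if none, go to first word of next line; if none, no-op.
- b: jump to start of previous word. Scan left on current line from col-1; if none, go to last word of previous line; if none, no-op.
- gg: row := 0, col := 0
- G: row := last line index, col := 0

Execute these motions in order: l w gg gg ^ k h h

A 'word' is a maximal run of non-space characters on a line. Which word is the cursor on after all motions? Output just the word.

Answer: fish

Derivation:
After 1 (l): row=0 col=1 char='i'
After 2 (w): row=0 col=6 char='f'
After 3 (gg): row=0 col=0 char='f'
After 4 (gg): row=0 col=0 char='f'
After 5 (^): row=0 col=0 char='f'
After 6 (k): row=0 col=0 char='f'
After 7 (h): row=0 col=0 char='f'
After 8 (h): row=0 col=0 char='f'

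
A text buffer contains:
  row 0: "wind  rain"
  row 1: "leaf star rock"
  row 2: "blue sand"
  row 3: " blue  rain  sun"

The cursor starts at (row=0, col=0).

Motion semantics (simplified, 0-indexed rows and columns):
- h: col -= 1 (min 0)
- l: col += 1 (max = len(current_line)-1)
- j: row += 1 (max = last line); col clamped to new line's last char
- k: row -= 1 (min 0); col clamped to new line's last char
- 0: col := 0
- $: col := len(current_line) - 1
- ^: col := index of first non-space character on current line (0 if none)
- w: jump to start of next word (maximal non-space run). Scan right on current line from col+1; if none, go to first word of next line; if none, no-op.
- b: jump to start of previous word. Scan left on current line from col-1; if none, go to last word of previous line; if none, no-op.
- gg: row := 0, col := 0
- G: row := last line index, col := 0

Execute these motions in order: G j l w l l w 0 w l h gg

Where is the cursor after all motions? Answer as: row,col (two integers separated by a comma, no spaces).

After 1 (G): row=3 col=0 char='_'
After 2 (j): row=3 col=0 char='_'
After 3 (l): row=3 col=1 char='b'
After 4 (w): row=3 col=7 char='r'
After 5 (l): row=3 col=8 char='a'
After 6 (l): row=3 col=9 char='i'
After 7 (w): row=3 col=13 char='s'
After 8 (0): row=3 col=0 char='_'
After 9 (w): row=3 col=1 char='b'
After 10 (l): row=3 col=2 char='l'
After 11 (h): row=3 col=1 char='b'
After 12 (gg): row=0 col=0 char='w'

Answer: 0,0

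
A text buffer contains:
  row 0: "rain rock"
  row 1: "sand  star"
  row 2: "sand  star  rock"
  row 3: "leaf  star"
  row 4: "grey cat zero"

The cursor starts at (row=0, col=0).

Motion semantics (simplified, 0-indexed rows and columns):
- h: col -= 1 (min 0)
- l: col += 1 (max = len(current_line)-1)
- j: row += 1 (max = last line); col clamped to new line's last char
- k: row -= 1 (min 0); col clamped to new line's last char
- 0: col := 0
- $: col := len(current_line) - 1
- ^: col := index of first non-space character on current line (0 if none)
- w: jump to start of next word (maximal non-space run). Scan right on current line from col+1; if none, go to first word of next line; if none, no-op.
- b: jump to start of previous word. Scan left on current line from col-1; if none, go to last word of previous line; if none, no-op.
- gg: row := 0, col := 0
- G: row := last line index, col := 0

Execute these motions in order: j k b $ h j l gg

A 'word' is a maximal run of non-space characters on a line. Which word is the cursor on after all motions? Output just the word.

After 1 (j): row=1 col=0 char='s'
After 2 (k): row=0 col=0 char='r'
After 3 (b): row=0 col=0 char='r'
After 4 ($): row=0 col=8 char='k'
After 5 (h): row=0 col=7 char='c'
After 6 (j): row=1 col=7 char='t'
After 7 (l): row=1 col=8 char='a'
After 8 (gg): row=0 col=0 char='r'

Answer: rain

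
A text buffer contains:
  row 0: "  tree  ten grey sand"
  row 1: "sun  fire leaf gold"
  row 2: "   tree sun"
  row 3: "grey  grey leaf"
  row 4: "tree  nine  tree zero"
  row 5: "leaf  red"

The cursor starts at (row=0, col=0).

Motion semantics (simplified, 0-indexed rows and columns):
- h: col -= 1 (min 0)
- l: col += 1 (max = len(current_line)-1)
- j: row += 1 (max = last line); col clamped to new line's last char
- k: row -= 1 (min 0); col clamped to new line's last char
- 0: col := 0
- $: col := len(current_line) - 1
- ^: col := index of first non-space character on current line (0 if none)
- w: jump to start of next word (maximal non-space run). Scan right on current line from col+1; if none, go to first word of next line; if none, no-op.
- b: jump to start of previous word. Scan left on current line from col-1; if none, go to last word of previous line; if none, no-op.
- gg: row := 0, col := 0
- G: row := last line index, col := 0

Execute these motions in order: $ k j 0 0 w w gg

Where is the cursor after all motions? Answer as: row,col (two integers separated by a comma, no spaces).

Answer: 0,0

Derivation:
After 1 ($): row=0 col=20 char='d'
After 2 (k): row=0 col=20 char='d'
After 3 (j): row=1 col=18 char='d'
After 4 (0): row=1 col=0 char='s'
After 5 (0): row=1 col=0 char='s'
After 6 (w): row=1 col=5 char='f'
After 7 (w): row=1 col=10 char='l'
After 8 (gg): row=0 col=0 char='_'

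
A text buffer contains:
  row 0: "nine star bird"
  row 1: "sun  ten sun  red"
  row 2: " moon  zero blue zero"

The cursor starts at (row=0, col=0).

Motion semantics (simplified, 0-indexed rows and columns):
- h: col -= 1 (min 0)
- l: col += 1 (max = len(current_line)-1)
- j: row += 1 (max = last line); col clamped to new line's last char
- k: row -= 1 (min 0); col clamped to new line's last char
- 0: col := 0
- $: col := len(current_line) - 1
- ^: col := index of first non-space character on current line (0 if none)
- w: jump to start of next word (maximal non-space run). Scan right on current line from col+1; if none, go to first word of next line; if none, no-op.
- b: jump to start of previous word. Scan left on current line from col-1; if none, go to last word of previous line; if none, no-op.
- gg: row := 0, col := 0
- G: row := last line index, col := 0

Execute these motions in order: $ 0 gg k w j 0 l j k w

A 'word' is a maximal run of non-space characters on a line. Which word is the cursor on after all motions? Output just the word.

After 1 ($): row=0 col=13 char='d'
After 2 (0): row=0 col=0 char='n'
After 3 (gg): row=0 col=0 char='n'
After 4 (k): row=0 col=0 char='n'
After 5 (w): row=0 col=5 char='s'
After 6 (j): row=1 col=5 char='t'
After 7 (0): row=1 col=0 char='s'
After 8 (l): row=1 col=1 char='u'
After 9 (j): row=2 col=1 char='m'
After 10 (k): row=1 col=1 char='u'
After 11 (w): row=1 col=5 char='t'

Answer: ten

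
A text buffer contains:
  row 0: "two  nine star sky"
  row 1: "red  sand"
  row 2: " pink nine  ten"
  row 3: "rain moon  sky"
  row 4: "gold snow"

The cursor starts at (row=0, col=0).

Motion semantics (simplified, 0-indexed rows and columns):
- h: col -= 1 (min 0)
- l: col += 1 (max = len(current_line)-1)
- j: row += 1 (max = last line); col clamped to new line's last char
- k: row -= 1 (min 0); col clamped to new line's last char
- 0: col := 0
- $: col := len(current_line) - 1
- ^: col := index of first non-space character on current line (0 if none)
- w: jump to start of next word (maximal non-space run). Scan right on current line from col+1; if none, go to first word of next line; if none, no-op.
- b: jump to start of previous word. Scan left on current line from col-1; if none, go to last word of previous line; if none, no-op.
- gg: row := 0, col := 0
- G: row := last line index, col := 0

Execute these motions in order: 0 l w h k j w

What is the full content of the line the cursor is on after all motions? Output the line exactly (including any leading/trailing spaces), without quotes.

Answer: red  sand

Derivation:
After 1 (0): row=0 col=0 char='t'
After 2 (l): row=0 col=1 char='w'
After 3 (w): row=0 col=5 char='n'
After 4 (h): row=0 col=4 char='_'
After 5 (k): row=0 col=4 char='_'
After 6 (j): row=1 col=4 char='_'
After 7 (w): row=1 col=5 char='s'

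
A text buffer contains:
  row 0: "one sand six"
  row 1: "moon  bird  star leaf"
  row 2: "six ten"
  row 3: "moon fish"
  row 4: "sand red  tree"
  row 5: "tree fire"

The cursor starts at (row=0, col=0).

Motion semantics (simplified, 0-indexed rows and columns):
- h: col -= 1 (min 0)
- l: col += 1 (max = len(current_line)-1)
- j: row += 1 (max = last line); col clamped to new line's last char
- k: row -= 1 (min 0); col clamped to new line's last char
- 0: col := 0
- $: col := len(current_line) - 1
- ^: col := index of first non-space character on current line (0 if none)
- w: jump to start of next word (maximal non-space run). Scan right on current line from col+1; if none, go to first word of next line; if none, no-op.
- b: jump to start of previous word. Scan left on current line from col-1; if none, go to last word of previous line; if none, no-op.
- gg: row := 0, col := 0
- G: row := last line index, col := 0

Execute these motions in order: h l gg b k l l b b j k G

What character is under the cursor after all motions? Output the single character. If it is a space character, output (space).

After 1 (h): row=0 col=0 char='o'
After 2 (l): row=0 col=1 char='n'
After 3 (gg): row=0 col=0 char='o'
After 4 (b): row=0 col=0 char='o'
After 5 (k): row=0 col=0 char='o'
After 6 (l): row=0 col=1 char='n'
After 7 (l): row=0 col=2 char='e'
After 8 (b): row=0 col=0 char='o'
After 9 (b): row=0 col=0 char='o'
After 10 (j): row=1 col=0 char='m'
After 11 (k): row=0 col=0 char='o'
After 12 (G): row=5 col=0 char='t'

Answer: t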